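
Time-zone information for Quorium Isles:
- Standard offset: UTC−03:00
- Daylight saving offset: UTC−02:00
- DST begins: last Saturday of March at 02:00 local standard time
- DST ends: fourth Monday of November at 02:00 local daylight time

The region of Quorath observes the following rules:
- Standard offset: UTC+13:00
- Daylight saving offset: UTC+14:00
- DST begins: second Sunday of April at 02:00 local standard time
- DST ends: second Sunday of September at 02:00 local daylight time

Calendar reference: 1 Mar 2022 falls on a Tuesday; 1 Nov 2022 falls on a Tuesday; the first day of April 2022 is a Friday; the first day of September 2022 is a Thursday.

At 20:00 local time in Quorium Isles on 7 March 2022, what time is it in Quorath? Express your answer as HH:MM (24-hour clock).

12:00

1 March 2022 is a Tuesday, so Saturdays fall on 5, 12, 19, 26; the last is March 26.
1 November 2022 is a Tuesday, so the first Monday is November 7 and the fourth is November 28.
Daylight saving runs 26 March – 28 November; 7 March 2022 is outside that window, so Quorium Isles is on standard time at UTC−03:00.
20:00 Quorium Isles + 3h = 23:00 UTC.
1 April 2022 is a Friday, so the first Sunday is April 3 and the second is April 10.
1 September 2022 is a Thursday, so the first Sunday is September 4 and the second is September 11.
At the standard offset (UTC+13:00), 23:00 UTC + 13h = 12:00 Quorath standard time (rolling into the next day, 8 March 2022).
The standard-time date in Quorath, 8 March 2022, is outside the daylight-saving period (10 April – 11 September), so Quorath is on standard time, UTC+13:00.
23:00 UTC + 13h = 12:00 Quorath (rolling into the next day, 8 March 2022).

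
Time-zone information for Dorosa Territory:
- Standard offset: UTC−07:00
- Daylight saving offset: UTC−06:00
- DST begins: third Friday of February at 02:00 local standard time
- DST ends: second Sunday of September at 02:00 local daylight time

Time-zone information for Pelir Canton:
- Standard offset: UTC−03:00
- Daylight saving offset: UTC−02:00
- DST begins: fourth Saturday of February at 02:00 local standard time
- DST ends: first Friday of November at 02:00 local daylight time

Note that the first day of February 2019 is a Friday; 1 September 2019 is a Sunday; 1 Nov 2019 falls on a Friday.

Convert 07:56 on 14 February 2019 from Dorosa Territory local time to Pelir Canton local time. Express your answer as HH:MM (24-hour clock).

11:56

1 February 2019 is a Friday, so the first Friday is February 1 and the third is February 15.
1 September 2019 is a Sunday, so the first Sunday is September 1 and the second is September 8.
14 February 2019 does not fall between 15 February and 8 September, so daylight saving is not in effect and Dorosa Territory is at UTC−07:00.
07:56 Dorosa Territory + 7h = 14:56 UTC.
1 February 2019 is a Friday, so the first Saturday is February 2 and the fourth is February 23.
1 November 2019 is a Friday, so the first Friday is November 1.
At the standard offset (UTC−03:00), 14:56 UTC − 3h = 11:56 Pelir Canton standard time.
The standard-time date in Pelir Canton, 14 February 2019, does not fall between 23 February and 1 November, so daylight saving is not in effect and Pelir Canton is at UTC−03:00.
14:56 UTC − 3h = 11:56 Pelir Canton.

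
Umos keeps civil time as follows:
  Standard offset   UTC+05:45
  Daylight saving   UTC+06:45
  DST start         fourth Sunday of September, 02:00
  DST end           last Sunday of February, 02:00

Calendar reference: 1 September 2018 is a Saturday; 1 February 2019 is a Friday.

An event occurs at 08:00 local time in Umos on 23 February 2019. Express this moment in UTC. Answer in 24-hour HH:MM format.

1 September 2018 is a Saturday, so the first Sunday is September 2 and the fourth is September 23.
1 February 2019 is a Friday, so Sundays fall on 3, 10, 17, 24; the last is February 24.
23 February 2019 lies within the daylight-saving period (23 September 2018 – 24 February 2019), so Umos is on daylight time, UTC+06:45.
08:00 local − 6h45m = 01:15 UTC.

01:15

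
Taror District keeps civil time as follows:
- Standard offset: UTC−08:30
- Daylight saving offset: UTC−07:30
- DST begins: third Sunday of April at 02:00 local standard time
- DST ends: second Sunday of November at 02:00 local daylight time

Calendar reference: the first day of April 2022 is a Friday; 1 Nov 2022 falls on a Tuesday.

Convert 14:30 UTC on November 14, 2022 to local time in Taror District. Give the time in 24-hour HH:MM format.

06:00

1 April 2022 is a Friday, so the first Sunday is April 3 and the third is April 17.
1 November 2022 is a Tuesday, so the first Sunday is November 6 and the second is November 13.
At the standard offset (UTC−08:30), 14:30 UTC − 8h30m = 06:00 Taror District standard time.
The standard-time date in Taror District, November 14, 2022, is outside the daylight-saving period (17 April – 13 November), so Taror District is on standard time, UTC−08:30.
14:30 UTC − 8h30m = 06:00 local.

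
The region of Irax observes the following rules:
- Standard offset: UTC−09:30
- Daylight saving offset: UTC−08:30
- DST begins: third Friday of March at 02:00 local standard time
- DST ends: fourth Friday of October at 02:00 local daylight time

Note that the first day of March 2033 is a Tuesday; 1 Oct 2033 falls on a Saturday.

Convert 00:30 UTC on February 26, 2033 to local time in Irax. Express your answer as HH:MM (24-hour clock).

1 March 2033 is a Tuesday, so the first Friday is March 4 and the third is March 18.
1 October 2033 is a Saturday, so the first Friday is October 7 and the fourth is October 28.
At the standard offset (UTC−09:30), 00:30 UTC − 9h30m = 15:00 Irax standard time (rolling into the previous day, 25 February 2033).
The standard-time date in Irax, February 25, 2033, is outside the daylight-saving period (18 March – 28 October), so Irax is on standard time, UTC−09:30.
00:30 UTC − 9h30m = 15:00 local (rolling into the previous day, 25 February 2033).

15:00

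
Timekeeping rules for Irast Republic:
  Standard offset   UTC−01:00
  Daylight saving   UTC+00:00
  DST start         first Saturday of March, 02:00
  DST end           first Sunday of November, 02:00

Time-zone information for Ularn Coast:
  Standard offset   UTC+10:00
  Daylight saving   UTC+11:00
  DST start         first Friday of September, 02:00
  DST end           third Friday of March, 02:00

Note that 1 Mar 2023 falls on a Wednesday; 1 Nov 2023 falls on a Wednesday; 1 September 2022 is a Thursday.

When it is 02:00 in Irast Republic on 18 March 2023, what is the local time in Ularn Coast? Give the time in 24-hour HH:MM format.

12:00

1 March 2023 is a Wednesday, so the first Saturday is March 4.
1 November 2023 is a Wednesday, so the first Sunday is November 5.
Daylight saving runs 4 March – 5 November; 18 March 2023 is inside that window, so Irast Republic is at UTC+00:00.
02:00 Irast Republic − 0h = 02:00 UTC.
1 September 2022 is a Thursday, so the first Friday is September 2.
1 March 2023 is a Wednesday, so the first Friday is March 3 and the third is March 17.
At the standard offset (UTC+10:00), 02:00 UTC + 10h = 12:00 Ularn Coast standard time.
Daylight saving runs 2 September 2022 – 17 March 2023; the standard-time date in Ularn Coast, 18 March 2023, is outside that window, so Ularn Coast is on standard time at UTC+10:00.
02:00 UTC + 10h = 12:00 Ularn Coast.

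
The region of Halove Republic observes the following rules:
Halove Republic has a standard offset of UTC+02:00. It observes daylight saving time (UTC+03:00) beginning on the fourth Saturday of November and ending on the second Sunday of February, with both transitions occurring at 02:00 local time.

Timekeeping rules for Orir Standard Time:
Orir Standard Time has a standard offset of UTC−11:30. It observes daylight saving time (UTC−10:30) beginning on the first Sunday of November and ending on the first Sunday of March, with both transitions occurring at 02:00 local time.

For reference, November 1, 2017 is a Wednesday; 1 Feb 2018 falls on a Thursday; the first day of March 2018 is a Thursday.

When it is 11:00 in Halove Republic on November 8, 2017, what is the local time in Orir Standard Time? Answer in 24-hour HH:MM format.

22:30

1 November 2017 is a Wednesday, so the first Saturday is November 4 and the fourth is November 25.
1 February 2018 is a Thursday, so the first Sunday is February 4 and the second is February 11.
November 8, 2017 is outside the daylight-saving period (25 November 2017 – 11 February 2018), so Halove Republic is on standard time, UTC+02:00.
11:00 Halove Republic − 2h = 09:00 UTC.
1 November 2017 is a Wednesday, so the first Sunday is November 5.
1 March 2018 is a Thursday, so the first Sunday is March 4.
At the standard offset (UTC−11:30), 09:00 UTC − 11h30m = 21:30 Orir Standard Time standard time (rolling into the previous day, 7 November 2017).
The standard-time date in Orir Standard Time, November 7, 2017, lies within the daylight-saving period (5 November 2017 – 4 March 2018), so Orir Standard Time is on daylight time, UTC−10:30.
09:00 UTC − 10h30m = 22:30 Orir Standard Time (rolling into the previous day, 7 November 2017).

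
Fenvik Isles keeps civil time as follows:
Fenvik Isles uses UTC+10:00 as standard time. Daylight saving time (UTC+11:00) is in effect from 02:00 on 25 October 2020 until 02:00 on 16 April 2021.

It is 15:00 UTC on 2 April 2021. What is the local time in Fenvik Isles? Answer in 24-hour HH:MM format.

02:00

At the standard offset (UTC+10:00), 15:00 UTC + 10h = 01:00 Fenvik Isles standard time (rolling into the next day, 3 April 2021).
Daylight saving runs 25 October 2020 – 16 April 2021; the standard-time date in Fenvik Isles, 3 April 2021, is inside that window, so Fenvik Isles is at UTC+11:00.
15:00 UTC + 11h = 02:00 local (rolling into the next day, 3 April 2021).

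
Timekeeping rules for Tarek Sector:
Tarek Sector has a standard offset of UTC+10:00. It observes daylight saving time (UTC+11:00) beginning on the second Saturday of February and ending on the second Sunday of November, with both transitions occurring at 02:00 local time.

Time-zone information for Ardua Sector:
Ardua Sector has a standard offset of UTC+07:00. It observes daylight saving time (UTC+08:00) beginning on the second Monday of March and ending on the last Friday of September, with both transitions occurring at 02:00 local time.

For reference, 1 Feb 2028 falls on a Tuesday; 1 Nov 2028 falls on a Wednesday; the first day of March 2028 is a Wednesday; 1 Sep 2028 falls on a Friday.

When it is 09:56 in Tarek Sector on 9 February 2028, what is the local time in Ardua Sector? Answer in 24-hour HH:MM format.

06:56

1 February 2028 is a Tuesday, so the first Saturday is February 5 and the second is February 12.
1 November 2028 is a Wednesday, so the first Sunday is November 5 and the second is November 12.
9 February 2028 does not fall between 12 February and 12 November, so daylight saving is not in effect and Tarek Sector is at UTC+10:00.
09:56 Tarek Sector − 10h = 23:56 UTC (rolling into the previous day, 8 February 2028).
1 March 2028 is a Wednesday, so the first Monday is March 6 and the second is March 13.
1 September 2028 is a Friday, so Fridays fall on 1, 8, 15, 22, 29; the last is September 29.
At the standard offset (UTC+07:00), 23:56 UTC + 7h = 06:56 Ardua Sector standard time (rolling into the next day, 9 February 2028).
The standard-time date in Ardua Sector, 9 February 2028, is outside the daylight-saving period (13 March – 29 September), so Ardua Sector is on standard time, UTC+07:00.
23:56 UTC + 7h = 06:56 Ardua Sector (rolling into the next day, 9 February 2028).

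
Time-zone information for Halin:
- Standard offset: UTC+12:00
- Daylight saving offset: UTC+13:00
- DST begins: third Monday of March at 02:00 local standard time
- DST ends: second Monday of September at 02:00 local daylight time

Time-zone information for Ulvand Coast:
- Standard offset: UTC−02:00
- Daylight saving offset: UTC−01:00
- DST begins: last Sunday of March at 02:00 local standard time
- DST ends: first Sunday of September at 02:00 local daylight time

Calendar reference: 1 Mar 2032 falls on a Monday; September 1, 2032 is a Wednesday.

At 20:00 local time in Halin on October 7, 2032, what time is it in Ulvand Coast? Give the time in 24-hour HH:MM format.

1 March 2032 is a Monday, so the first Monday is March 1 and the third is March 15.
1 September 2032 is a Wednesday, so the first Monday is September 6 and the second is September 13.
October 7, 2032 does not fall between 15 March and 13 September, so daylight saving is not in effect and Halin is at UTC+12:00.
20:00 Halin − 12h = 08:00 UTC.
1 March 2032 is a Monday, so Sundays fall on 7, 14, 21, 28; the last is March 28.
1 September 2032 is a Wednesday, so the first Sunday is September 5.
At the standard offset (UTC−02:00), 08:00 UTC − 2h = 06:00 Ulvand Coast standard time.
The standard-time date in Ulvand Coast, October 7, 2032, is outside the daylight-saving period (28 March – 5 September), so Ulvand Coast is on standard time, UTC−02:00.
08:00 UTC − 2h = 06:00 Ulvand Coast.

06:00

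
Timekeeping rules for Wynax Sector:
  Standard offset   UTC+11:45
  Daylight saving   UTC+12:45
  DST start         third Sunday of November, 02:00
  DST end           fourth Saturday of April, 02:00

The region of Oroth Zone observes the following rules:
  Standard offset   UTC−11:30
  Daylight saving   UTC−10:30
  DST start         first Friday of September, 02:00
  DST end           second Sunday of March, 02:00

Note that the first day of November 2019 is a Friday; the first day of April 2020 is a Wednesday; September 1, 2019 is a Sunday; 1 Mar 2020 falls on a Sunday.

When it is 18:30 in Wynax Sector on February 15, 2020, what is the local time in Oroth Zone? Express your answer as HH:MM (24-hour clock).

19:15

1 November 2019 is a Friday, so the first Sunday is November 3 and the third is November 17.
1 April 2020 is a Wednesday, so the first Saturday is April 4 and the fourth is April 25.
Daylight saving runs 17 November 2019 – 25 April 2020; February 15, 2020 is inside that window, so Wynax Sector is at UTC+12:45.
18:30 Wynax Sector − 12h45m = 05:45 UTC.
1 September 2019 is a Sunday, so the first Friday is September 6.
1 March 2020 is a Sunday, so the first Sunday is March 1 and the second is March 8.
At the standard offset (UTC−11:30), 05:45 UTC − 11h30m = 18:15 Oroth Zone standard time (rolling into the previous day, 14 February 2020).
Daylight saving runs 6 September 2019 – 8 March 2020; the standard-time date in Oroth Zone, February 14, 2020, is inside that window, so Oroth Zone is at UTC−10:30.
05:45 UTC − 10h30m = 19:15 Oroth Zone (rolling into the previous day, 14 February 2020).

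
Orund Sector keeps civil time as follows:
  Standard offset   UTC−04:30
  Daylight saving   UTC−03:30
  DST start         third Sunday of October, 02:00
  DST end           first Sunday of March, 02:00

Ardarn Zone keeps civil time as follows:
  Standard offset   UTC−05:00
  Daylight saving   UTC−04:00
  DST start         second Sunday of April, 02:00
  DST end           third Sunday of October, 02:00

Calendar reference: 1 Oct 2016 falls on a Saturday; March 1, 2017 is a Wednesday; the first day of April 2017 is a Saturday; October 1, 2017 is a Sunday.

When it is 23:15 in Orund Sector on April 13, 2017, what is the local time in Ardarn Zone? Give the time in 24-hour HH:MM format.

23:45

1 October 2016 is a Saturday, so the first Sunday is October 2 and the third is October 16.
1 March 2017 is a Wednesday, so the first Sunday is March 5.
April 13, 2017 does not fall between 16 October 2016 and 5 March 2017, so daylight saving is not in effect and Orund Sector is at UTC−04:30.
23:15 Orund Sector + 4h30m = 03:45 UTC (rolling into the next day, 14 April 2017).
1 April 2017 is a Saturday, so the first Sunday is April 2 and the second is April 9.
1 October 2017 is a Sunday, so the first Sunday is October 1 and the third is October 15.
At the standard offset (UTC−05:00), 03:45 UTC − 5h = 22:45 Ardarn Zone standard time (rolling into the previous day, 13 April 2017).
The standard-time date in Ardarn Zone, April 13, 2017, falls between 9 April and 15 October, so daylight saving is in effect and Ardarn Zone is at UTC−04:00.
03:45 UTC − 4h = 23:45 Ardarn Zone (rolling into the previous day, 13 April 2017).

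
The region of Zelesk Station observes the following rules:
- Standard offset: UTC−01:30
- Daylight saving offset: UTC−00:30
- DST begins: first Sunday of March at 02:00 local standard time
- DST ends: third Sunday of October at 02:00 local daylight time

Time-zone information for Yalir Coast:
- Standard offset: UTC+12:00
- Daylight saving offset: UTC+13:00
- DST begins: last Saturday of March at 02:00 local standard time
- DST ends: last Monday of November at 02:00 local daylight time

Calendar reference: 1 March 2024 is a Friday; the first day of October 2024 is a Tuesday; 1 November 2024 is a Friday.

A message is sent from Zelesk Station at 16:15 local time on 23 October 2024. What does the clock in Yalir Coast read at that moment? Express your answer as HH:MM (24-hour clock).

06:45

1 March 2024 is a Friday, so the first Sunday is March 3.
1 October 2024 is a Tuesday, so the first Sunday is October 6 and the third is October 20.
Daylight saving runs 3 March – 20 October; 23 October 2024 is outside that window, so Zelesk Station is on standard time at UTC−01:30.
16:15 Zelesk Station + 1h30m = 17:45 UTC.
1 March 2024 is a Friday, so Saturdays fall on 2, 9, 16, 23, 30; the last is March 30.
1 November 2024 is a Friday, so Mondays fall on 4, 11, 18, 25; the last is November 25.
At the standard offset (UTC+12:00), 17:45 UTC + 12h = 05:45 Yalir Coast standard time (rolling into the next day, 24 October 2024).
Daylight saving runs 30 March – 25 November; the standard-time date in Yalir Coast, 24 October 2024, is inside that window, so Yalir Coast is at UTC+13:00.
17:45 UTC + 13h = 06:45 Yalir Coast (rolling into the next day, 24 October 2024).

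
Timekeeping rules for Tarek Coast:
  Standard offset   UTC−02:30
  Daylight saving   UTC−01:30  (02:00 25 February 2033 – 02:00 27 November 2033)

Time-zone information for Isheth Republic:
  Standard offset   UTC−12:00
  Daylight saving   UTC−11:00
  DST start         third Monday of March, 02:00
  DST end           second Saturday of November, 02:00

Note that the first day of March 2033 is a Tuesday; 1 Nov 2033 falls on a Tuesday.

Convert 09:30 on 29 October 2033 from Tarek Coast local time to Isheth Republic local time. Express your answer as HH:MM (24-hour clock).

00:00

29 October 2033 falls between 25 February and 27 November, so daylight saving is in effect and Tarek Coast is at UTC−01:30.
09:30 Tarek Coast + 1h30m = 11:00 UTC.
1 March 2033 is a Tuesday, so the first Monday is March 7 and the third is March 21.
1 November 2033 is a Tuesday, so the first Saturday is November 5 and the second is November 12.
At the standard offset (UTC−12:00), 11:00 UTC − 12h = 23:00 Isheth Republic standard time (rolling into the previous day, 28 October 2033).
The standard-time date in Isheth Republic, 28 October 2033, lies within the daylight-saving period (21 March – 12 November), so Isheth Republic is on daylight time, UTC−11:00.
11:00 UTC − 11h = 00:00 Isheth Republic.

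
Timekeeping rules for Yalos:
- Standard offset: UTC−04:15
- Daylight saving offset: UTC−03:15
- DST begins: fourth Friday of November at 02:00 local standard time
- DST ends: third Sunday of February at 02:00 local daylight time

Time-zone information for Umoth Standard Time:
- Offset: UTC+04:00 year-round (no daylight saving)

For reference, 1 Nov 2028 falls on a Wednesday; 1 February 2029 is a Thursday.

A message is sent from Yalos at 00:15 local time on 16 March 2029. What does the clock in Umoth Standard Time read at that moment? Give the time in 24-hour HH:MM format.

1 November 2028 is a Wednesday, so the first Friday is November 3 and the fourth is November 24.
1 February 2029 is a Thursday, so the first Sunday is February 4 and the third is February 18.
16 March 2029 is outside the daylight-saving period (24 November 2028 – 18 February 2029), so Yalos is on standard time, UTC−04:15.
00:15 Yalos + 4h15m = 04:30 UTC.
Umoth Standard Time stays on UTC+04:00 all year.
04:30 UTC + 4h = 08:30 Umoth Standard Time.

08:30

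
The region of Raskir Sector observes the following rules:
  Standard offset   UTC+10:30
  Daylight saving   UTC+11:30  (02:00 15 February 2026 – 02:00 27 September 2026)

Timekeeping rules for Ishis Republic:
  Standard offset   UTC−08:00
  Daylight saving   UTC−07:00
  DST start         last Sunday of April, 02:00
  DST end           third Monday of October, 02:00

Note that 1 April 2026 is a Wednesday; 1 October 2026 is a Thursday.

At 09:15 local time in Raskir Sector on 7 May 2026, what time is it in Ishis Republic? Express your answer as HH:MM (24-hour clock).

7 May 2026 lies within the daylight-saving period (15 February – 27 September), so Raskir Sector is on daylight time, UTC+11:30.
09:15 Raskir Sector − 11h30m = 21:45 UTC (rolling into the previous day, 6 May 2026).
1 April 2026 is a Wednesday, so Sundays fall on 5, 12, 19, 26; the last is April 26.
1 October 2026 is a Thursday, so the first Monday is October 5 and the third is October 19.
At the standard offset (UTC−08:00), 21:45 UTC − 8h = 13:45 Ishis Republic standard time.
The standard-time date in Ishis Republic, 6 May 2026, lies within the daylight-saving period (26 April – 19 October), so Ishis Republic is on daylight time, UTC−07:00.
21:45 UTC − 7h = 14:45 Ishis Republic.

14:45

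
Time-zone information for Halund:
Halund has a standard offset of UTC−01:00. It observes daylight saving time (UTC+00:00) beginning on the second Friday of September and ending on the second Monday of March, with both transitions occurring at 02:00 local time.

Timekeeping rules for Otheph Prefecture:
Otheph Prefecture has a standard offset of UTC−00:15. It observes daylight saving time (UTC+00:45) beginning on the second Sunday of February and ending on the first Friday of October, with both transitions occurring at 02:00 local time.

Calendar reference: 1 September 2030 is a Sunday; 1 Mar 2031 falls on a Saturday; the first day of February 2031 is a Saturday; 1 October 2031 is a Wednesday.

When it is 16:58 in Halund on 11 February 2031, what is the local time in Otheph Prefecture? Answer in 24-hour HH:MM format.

1 September 2030 is a Sunday, so the first Friday is September 6 and the second is September 13.
1 March 2031 is a Saturday, so the first Monday is March 3 and the second is March 10.
Daylight saving runs 13 September 2030 – 10 March 2031; 11 February 2031 is inside that window, so Halund is at UTC+00:00.
16:58 Halund − 0h = 16:58 UTC.
1 February 2031 is a Saturday, so the first Sunday is February 2 and the second is February 9.
1 October 2031 is a Wednesday, so the first Friday is October 3.
At the standard offset (UTC−00:15), 16:58 UTC − 0h15m = 16:43 Otheph Prefecture standard time.
Daylight saving runs 9 February – 3 October; the standard-time date in Otheph Prefecture, 11 February 2031, is inside that window, so Otheph Prefecture is at UTC+00:45.
16:58 UTC + 0h45m = 17:43 Otheph Prefecture.

17:43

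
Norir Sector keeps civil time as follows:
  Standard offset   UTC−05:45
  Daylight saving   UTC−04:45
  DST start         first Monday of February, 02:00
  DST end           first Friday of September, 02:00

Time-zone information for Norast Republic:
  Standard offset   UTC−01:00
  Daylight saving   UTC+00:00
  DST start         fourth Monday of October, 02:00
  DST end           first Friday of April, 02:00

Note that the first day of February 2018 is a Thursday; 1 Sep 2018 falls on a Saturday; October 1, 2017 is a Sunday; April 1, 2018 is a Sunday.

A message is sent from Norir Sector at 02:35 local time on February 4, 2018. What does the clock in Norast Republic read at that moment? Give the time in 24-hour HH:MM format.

08:20

1 February 2018 is a Thursday, so the first Monday is February 5.
1 September 2018 is a Saturday, so the first Friday is September 7.
February 4, 2018 does not fall between 5 February and 7 September, so daylight saving is not in effect and Norir Sector is at UTC−05:45.
02:35 Norir Sector + 5h45m = 08:20 UTC.
1 October 2017 is a Sunday, so the first Monday is October 2 and the fourth is October 23.
1 April 2018 is a Sunday, so the first Friday is April 6.
At the standard offset (UTC−01:00), 08:20 UTC − 1h = 07:20 Norast Republic standard time.
Daylight saving runs 23 October 2017 – 6 April 2018; the standard-time date in Norast Republic, February 4, 2018, is inside that window, so Norast Republic is at UTC+00:00.
08:20 UTC + 0h = 08:20 Norast Republic.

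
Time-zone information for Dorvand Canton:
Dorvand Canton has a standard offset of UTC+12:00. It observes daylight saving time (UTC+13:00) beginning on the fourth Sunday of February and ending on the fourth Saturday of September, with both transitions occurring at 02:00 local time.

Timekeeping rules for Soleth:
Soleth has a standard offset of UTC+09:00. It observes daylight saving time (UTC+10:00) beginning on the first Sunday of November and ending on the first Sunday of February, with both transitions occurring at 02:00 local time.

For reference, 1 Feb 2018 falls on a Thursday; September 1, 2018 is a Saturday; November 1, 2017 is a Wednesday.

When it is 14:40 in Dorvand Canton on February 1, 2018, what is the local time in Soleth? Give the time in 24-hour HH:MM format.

1 February 2018 is a Thursday, so the first Sunday is February 4 and the fourth is February 25.
1 September 2018 is a Saturday, so the first Saturday is September 1 and the fourth is September 22.
February 1, 2018 is outside the daylight-saving period (25 February – 22 September), so Dorvand Canton is on standard time, UTC+12:00.
14:40 Dorvand Canton − 12h = 02:40 UTC.
1 November 2017 is a Wednesday, so the first Sunday is November 5.
1 February 2018 is a Thursday, so the first Sunday is February 4.
At the standard offset (UTC+09:00), 02:40 UTC + 9h = 11:40 Soleth standard time.
Daylight saving runs 5 November 2017 – 4 February 2018; the standard-time date in Soleth, February 1, 2018, is inside that window, so Soleth is at UTC+10:00.
02:40 UTC + 10h = 12:40 Soleth.

12:40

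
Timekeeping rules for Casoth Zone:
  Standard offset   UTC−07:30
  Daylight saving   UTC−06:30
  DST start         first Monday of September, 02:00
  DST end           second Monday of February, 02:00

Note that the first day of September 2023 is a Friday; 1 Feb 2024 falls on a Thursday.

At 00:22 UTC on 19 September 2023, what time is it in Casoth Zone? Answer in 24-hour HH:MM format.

1 September 2023 is a Friday, so the first Monday is September 4.
1 February 2024 is a Thursday, so the first Monday is February 5 and the second is February 12.
At the standard offset (UTC−07:30), 00:22 UTC − 7h30m = 16:52 Casoth Zone standard time (rolling into the previous day, 18 September 2023).
The standard-time date in Casoth Zone, 18 September 2023, falls between 4 September 2023 and 12 February 2024, so daylight saving is in effect and Casoth Zone is at UTC−06:30.
00:22 UTC − 6h30m = 17:52 local (rolling into the previous day, 18 September 2023).

17:52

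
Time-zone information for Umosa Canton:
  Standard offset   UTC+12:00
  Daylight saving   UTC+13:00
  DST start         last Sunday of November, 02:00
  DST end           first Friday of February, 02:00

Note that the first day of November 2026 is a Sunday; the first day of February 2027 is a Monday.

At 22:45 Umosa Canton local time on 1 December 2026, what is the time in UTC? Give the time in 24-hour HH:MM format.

09:45

1 November 2026 is a Sunday, so Sundays fall on 1, 8, 15, 22, 29; the last is November 29.
1 February 2027 is a Monday, so the first Friday is February 5.
1 December 2026 lies within the daylight-saving period (29 November 2026 – 5 February 2027), so Umosa Canton is on daylight time, UTC+13:00.
22:45 local − 13h = 09:45 UTC.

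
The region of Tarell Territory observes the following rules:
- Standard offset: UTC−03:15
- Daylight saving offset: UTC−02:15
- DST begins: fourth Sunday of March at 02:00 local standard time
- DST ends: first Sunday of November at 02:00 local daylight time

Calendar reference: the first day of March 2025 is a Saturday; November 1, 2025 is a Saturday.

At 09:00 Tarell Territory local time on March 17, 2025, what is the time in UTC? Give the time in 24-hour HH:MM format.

12:15

1 March 2025 is a Saturday, so the first Sunday is March 2 and the fourth is March 23.
1 November 2025 is a Saturday, so the first Sunday is November 2.
Daylight saving runs 23 March – 2 November; March 17, 2025 is outside that window, so Tarell Territory is on standard time at UTC−03:15.
09:00 local + 3h15m = 12:15 UTC.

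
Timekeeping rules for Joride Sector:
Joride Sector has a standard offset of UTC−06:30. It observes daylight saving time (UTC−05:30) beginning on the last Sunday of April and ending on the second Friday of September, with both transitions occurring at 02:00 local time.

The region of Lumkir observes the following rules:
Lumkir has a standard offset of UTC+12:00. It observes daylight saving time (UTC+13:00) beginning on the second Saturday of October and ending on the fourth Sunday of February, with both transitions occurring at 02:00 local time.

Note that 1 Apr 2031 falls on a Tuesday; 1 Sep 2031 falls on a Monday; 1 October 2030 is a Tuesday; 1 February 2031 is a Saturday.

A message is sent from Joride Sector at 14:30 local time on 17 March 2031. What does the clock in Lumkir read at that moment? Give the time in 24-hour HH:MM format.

09:00

1 April 2031 is a Tuesday, so Sundays fall on 6, 13, 20, 27; the last is April 27.
1 September 2031 is a Monday, so the first Friday is September 5 and the second is September 12.
17 March 2031 is outside the daylight-saving period (27 April – 12 September), so Joride Sector is on standard time, UTC−06:30.
14:30 Joride Sector + 6h30m = 21:00 UTC.
1 October 2030 is a Tuesday, so the first Saturday is October 5 and the second is October 12.
1 February 2031 is a Saturday, so the first Sunday is February 2 and the fourth is February 23.
At the standard offset (UTC+12:00), 21:00 UTC + 12h = 09:00 Lumkir standard time (rolling into the next day, 18 March 2031).
The standard-time date in Lumkir, 18 March 2031, is outside the daylight-saving period (12 October 2030 – 23 February 2031), so Lumkir is on standard time, UTC+12:00.
21:00 UTC + 12h = 09:00 Lumkir (rolling into the next day, 18 March 2031).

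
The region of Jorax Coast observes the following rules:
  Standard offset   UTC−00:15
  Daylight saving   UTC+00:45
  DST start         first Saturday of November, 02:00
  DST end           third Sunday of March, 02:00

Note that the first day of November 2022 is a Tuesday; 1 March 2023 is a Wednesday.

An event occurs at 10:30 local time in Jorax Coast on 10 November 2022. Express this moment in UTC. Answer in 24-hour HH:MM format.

1 November 2022 is a Tuesday, so the first Saturday is November 5.
1 March 2023 is a Wednesday, so the first Sunday is March 5 and the third is March 19.
Daylight saving runs 5 November 2022 – 19 March 2023; 10 November 2022 is inside that window, so Jorax Coast is at UTC+00:45.
10:30 local − 0h45m = 09:45 UTC.

09:45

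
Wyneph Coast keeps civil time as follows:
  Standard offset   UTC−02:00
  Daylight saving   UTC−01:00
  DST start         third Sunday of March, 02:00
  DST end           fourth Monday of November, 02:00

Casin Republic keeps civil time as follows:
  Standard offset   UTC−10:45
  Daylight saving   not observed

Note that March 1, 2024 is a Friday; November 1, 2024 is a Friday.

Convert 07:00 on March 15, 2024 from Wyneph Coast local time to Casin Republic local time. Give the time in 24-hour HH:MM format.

22:15

1 March 2024 is a Friday, so the first Sunday is March 3 and the third is March 17.
1 November 2024 is a Friday, so the first Monday is November 4 and the fourth is November 25.
March 15, 2024 is outside the daylight-saving period (17 March – 25 November), so Wyneph Coast is on standard time, UTC−02:00.
07:00 Wyneph Coast + 2h = 09:00 UTC.
Casin Republic stays on UTC−10:45 all year.
09:00 UTC − 10h45m = 22:15 Casin Republic (rolling into the previous day, 14 March 2024).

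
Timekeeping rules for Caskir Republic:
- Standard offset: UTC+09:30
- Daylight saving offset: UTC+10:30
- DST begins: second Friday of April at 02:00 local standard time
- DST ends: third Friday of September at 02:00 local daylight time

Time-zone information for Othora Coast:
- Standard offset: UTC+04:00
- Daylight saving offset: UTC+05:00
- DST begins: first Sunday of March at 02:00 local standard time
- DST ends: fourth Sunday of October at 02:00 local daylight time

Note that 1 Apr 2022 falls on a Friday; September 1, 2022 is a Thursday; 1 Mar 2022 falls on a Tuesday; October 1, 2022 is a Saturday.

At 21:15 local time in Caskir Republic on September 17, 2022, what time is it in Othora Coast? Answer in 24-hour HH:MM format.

16:45

1 April 2022 is a Friday, so the first Friday is April 1 and the second is April 8.
1 September 2022 is a Thursday, so the first Friday is September 2 and the third is September 16.
September 17, 2022 is outside the daylight-saving period (8 April – 16 September), so Caskir Republic is on standard time, UTC+09:30.
21:15 Caskir Republic − 9h30m = 11:45 UTC.
1 March 2022 is a Tuesday, so the first Sunday is March 6.
1 October 2022 is a Saturday, so the first Sunday is October 2 and the fourth is October 23.
At the standard offset (UTC+04:00), 11:45 UTC + 4h = 15:45 Othora Coast standard time.
The standard-time date in Othora Coast, September 17, 2022, falls between 6 March and 23 October, so daylight saving is in effect and Othora Coast is at UTC+05:00.
11:45 UTC + 5h = 16:45 Othora Coast.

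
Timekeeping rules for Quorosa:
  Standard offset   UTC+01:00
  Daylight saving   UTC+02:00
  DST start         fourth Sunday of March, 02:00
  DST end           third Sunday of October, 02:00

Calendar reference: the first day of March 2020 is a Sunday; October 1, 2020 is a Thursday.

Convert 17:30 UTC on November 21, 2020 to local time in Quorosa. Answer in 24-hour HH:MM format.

1 March 2020 is a Sunday, so the first Sunday is March 1 and the fourth is March 22.
1 October 2020 is a Thursday, so the first Sunday is October 4 and the third is October 18.
At the standard offset (UTC+01:00), 17:30 UTC + 1h = 18:30 Quorosa standard time.
The standard-time date in Quorosa, November 21, 2020, does not fall between 22 March and 18 October, so daylight saving is not in effect and Quorosa is at UTC+01:00.
17:30 UTC + 1h = 18:30 local.

18:30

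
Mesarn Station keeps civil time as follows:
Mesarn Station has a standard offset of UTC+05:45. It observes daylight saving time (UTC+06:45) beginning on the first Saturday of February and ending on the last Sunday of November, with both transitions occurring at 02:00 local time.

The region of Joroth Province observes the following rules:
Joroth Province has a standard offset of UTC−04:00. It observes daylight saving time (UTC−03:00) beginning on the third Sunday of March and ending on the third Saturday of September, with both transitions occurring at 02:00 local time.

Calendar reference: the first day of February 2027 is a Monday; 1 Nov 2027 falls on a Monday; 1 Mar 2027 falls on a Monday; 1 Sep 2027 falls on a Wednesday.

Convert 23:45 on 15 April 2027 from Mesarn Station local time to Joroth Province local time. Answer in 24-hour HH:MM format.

14:00

1 February 2027 is a Monday, so the first Saturday is February 6.
1 November 2027 is a Monday, so Sundays fall on 7, 14, 21, 28; the last is November 28.
15 April 2027 falls between 6 February and 28 November, so daylight saving is in effect and Mesarn Station is at UTC+06:45.
23:45 Mesarn Station − 6h45m = 17:00 UTC.
1 March 2027 is a Monday, so the first Sunday is March 7 and the third is March 21.
1 September 2027 is a Wednesday, so the first Saturday is September 4 and the third is September 18.
At the standard offset (UTC−04:00), 17:00 UTC − 4h = 13:00 Joroth Province standard time.
The standard-time date in Joroth Province, 15 April 2027, falls between 21 March and 18 September, so daylight saving is in effect and Joroth Province is at UTC−03:00.
17:00 UTC − 3h = 14:00 Joroth Province.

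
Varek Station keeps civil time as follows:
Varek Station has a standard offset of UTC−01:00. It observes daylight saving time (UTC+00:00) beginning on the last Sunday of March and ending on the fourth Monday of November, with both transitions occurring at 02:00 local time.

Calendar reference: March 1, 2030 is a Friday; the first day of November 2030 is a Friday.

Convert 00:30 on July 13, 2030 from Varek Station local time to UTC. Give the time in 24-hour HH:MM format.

00:30

1 March 2030 is a Friday, so Sundays fall on 3, 10, 17, 24, 31; the last is March 31.
1 November 2030 is a Friday, so the first Monday is November 4 and the fourth is November 25.
July 13, 2030 falls between 31 March and 25 November, so daylight saving is in effect and Varek Station is at UTC+00:00.
00:30 local − 0h = 00:30 UTC.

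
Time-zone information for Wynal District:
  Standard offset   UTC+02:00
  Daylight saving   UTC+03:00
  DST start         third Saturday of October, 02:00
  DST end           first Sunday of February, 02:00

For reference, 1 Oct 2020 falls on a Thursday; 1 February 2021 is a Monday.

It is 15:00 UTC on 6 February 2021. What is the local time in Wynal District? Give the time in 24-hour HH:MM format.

1 October 2020 is a Thursday, so the first Saturday is October 3 and the third is October 17.
1 February 2021 is a Monday, so the first Sunday is February 7.
At the standard offset (UTC+02:00), 15:00 UTC + 2h = 17:00 Wynal District standard time.
The standard-time date in Wynal District, 6 February 2021, falls between 17 October 2020 and 7 February 2021, so daylight saving is in effect and Wynal District is at UTC+03:00.
15:00 UTC + 3h = 18:00 local.

18:00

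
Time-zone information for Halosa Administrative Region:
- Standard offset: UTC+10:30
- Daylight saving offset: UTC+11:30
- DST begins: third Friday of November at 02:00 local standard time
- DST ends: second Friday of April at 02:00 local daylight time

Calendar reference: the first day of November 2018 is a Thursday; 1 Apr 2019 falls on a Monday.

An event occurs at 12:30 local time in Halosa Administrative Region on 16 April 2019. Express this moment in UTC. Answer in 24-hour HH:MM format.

1 November 2018 is a Thursday, so the first Friday is November 2 and the third is November 16.
1 April 2019 is a Monday, so the first Friday is April 5 and the second is April 12.
16 April 2019 is outside the daylight-saving period (16 November 2018 – 12 April 2019), so Halosa Administrative Region is on standard time, UTC+10:30.
12:30 local − 10h30m = 02:00 UTC.

02:00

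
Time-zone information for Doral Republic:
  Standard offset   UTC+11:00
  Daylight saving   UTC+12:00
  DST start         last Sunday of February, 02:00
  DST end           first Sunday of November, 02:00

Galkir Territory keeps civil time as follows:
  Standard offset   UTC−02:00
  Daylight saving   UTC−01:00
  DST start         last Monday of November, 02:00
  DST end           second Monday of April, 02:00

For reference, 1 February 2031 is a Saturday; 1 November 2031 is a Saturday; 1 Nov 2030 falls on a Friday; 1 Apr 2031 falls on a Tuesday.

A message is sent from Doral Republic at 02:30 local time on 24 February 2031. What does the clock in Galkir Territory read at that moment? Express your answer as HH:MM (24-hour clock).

13:30

1 February 2031 is a Saturday, so Sundays fall on 2, 9, 16, 23; the last is February 23.
1 November 2031 is a Saturday, so the first Sunday is November 2.
24 February 2031 lies within the daylight-saving period (23 February – 2 November), so Doral Republic is on daylight time, UTC+12:00.
02:30 Doral Republic − 12h = 14:30 UTC (rolling into the previous day, 23 February 2031).
1 November 2030 is a Friday, so Mondays fall on 4, 11, 18, 25; the last is November 25.
1 April 2031 is a Tuesday, so the first Monday is April 7 and the second is April 14.
At the standard offset (UTC−02:00), 14:30 UTC − 2h = 12:30 Galkir Territory standard time.
The standard-time date in Galkir Territory, 23 February 2031, lies within the daylight-saving period (25 November 2030 – 14 April 2031), so Galkir Territory is on daylight time, UTC−01:00.
14:30 UTC − 1h = 13:30 Galkir Territory.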